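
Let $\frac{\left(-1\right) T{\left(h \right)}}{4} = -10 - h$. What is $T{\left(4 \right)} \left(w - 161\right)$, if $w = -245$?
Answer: $-22736$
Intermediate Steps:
$T{\left(h \right)} = 40 + 4 h$ ($T{\left(h \right)} = - 4 \left(-10 - h\right) = 40 + 4 h$)
$T{\left(4 \right)} \left(w - 161\right) = \left(40 + 4 \cdot 4\right) \left(-245 - 161\right) = \left(40 + 16\right) \left(-406\right) = 56 \left(-406\right) = -22736$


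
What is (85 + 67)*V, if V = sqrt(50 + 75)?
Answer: 760*sqrt(5) ≈ 1699.4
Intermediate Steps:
V = 5*sqrt(5) (V = sqrt(125) = 5*sqrt(5) ≈ 11.180)
(85 + 67)*V = (85 + 67)*(5*sqrt(5)) = 152*(5*sqrt(5)) = 760*sqrt(5)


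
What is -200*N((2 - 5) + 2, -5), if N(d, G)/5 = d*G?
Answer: -5000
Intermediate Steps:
N(d, G) = 5*G*d (N(d, G) = 5*(d*G) = 5*(G*d) = 5*G*d)
-200*N((2 - 5) + 2, -5) = -1000*(-5)*((2 - 5) + 2) = -1000*(-5)*(-3 + 2) = -1000*(-5)*(-1) = -200*25 = -5000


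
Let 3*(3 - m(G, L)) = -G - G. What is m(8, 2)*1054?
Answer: 26350/3 ≈ 8783.3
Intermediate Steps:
m(G, L) = 3 + 2*G/3 (m(G, L) = 3 - (-G - G)/3 = 3 - (-2)*G/3 = 3 + 2*G/3)
m(8, 2)*1054 = (3 + (⅔)*8)*1054 = (3 + 16/3)*1054 = (25/3)*1054 = 26350/3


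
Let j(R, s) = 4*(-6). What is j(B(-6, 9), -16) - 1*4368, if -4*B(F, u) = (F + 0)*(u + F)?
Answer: -4392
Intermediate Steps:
B(F, u) = -F*(F + u)/4 (B(F, u) = -(F + 0)*(u + F)/4 = -F*(F + u)/4)
j(R, s) = -24
j(B(-6, 9), -16) - 1*4368 = -24 - 1*4368 = -24 - 4368 = -4392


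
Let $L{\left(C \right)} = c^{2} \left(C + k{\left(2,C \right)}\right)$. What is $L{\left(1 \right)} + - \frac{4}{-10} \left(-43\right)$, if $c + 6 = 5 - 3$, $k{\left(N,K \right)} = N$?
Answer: $\frac{154}{5} \approx 30.8$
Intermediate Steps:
$c = -4$ ($c = -6 + \left(5 - 3\right) = -6 + 2 = -4$)
$L{\left(C \right)} = 32 + 16 C$ ($L{\left(C \right)} = \left(-4\right)^{2} \left(C + 2\right) = 16 \left(2 + C\right) = 32 + 16 C$)
$L{\left(1 \right)} + - \frac{4}{-10} \left(-43\right) = \left(32 + 16 \cdot 1\right) + - \frac{4}{-10} \left(-43\right) = \left(32 + 16\right) + \left(-4\right) \left(- \frac{1}{10}\right) \left(-43\right) = 48 + \frac{2}{5} \left(-43\right) = 48 - \frac{86}{5} = \frac{154}{5}$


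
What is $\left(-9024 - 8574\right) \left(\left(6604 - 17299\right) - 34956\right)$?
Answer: $803366298$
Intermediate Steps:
$\left(-9024 - 8574\right) \left(\left(6604 - 17299\right) - 34956\right) = - 17598 \left(-10695 - 34956\right) = \left(-17598\right) \left(-45651\right) = 803366298$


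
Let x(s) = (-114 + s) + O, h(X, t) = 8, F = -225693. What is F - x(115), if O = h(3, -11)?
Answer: -225702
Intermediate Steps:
O = 8
x(s) = -106 + s (x(s) = (-114 + s) + 8 = -106 + s)
F - x(115) = -225693 - (-106 + 115) = -225693 - 1*9 = -225693 - 9 = -225702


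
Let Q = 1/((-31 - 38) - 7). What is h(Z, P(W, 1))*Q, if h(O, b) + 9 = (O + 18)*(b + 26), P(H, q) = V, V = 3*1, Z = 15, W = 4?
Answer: -237/19 ≈ -12.474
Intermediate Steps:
V = 3
P(H, q) = 3
h(O, b) = -9 + (18 + O)*(26 + b) (h(O, b) = -9 + (O + 18)*(b + 26) = -9 + (18 + O)*(26 + b))
Q = -1/76 (Q = 1/(-69 - 7) = 1/(-76) = -1/76 ≈ -0.013158)
h(Z, P(W, 1))*Q = (459 + 18*3 + 26*15 + 15*3)*(-1/76) = (459 + 54 + 390 + 45)*(-1/76) = 948*(-1/76) = -237/19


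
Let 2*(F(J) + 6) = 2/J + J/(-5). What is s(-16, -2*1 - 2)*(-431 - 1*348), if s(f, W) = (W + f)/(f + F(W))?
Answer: -16400/23 ≈ -713.04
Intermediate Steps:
F(J) = -6 + 1/J - J/10 (F(J) = -6 + (2/J + J/(-5))/2 = -6 + (2/J + J*(-⅕))/2 = -6 + (2/J - J/5)/2 = -6 + (1/J - J/10) = -6 + 1/J - J/10)
s(f, W) = (W + f)/(-6 + f + 1/W - W/10) (s(f, W) = (W + f)/(f + (-6 + 1/W - W/10)) = (W + f)/(-6 + f + 1/W - W/10))
s(-16, -2*1 - 2)*(-431 - 1*348) = (-10*(-2*1 - 2)*((-2*1 - 2) - 16)/(-10 + (-2*1 - 2)*(60 + (-2*1 - 2) - 10*(-16))))*(-431 - 1*348) = (-10*(-2 - 2)*((-2 - 2) - 16)/(-10 + (-2 - 2)*(60 + (-2 - 2) + 160)))*(-431 - 348) = -10*(-4)*(-4 - 16)/(-10 - 4*(60 - 4 + 160))*(-779) = -10*(-4)*(-20)/(-10 - 4*216)*(-779) = -10*(-4)*(-20)/(-10 - 864)*(-779) = -10*(-4)*(-20)/(-874)*(-779) = -10*(-4)*(-1/874)*(-20)*(-779) = (400/437)*(-779) = -16400/23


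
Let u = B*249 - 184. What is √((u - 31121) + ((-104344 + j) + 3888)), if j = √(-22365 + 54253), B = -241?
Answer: √(-191770 + 4*√1993) ≈ 437.71*I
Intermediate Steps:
j = 4*√1993 (j = √31888 = 4*√1993 ≈ 178.57)
u = -60193 (u = -241*249 - 184 = -60009 - 184 = -60193)
√((u - 31121) + ((-104344 + j) + 3888)) = √((-60193 - 31121) + ((-104344 + 4*√1993) + 3888)) = √(-91314 + (-100456 + 4*√1993)) = √(-191770 + 4*√1993)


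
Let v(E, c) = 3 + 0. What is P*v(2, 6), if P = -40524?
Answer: -121572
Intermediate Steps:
v(E, c) = 3
P*v(2, 6) = -40524*3 = -121572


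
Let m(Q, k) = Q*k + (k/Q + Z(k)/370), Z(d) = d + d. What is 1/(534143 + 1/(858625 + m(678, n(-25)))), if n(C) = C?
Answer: 21114254735/11278031366942191 ≈ 1.8722e-6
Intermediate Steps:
Z(d) = 2*d
m(Q, k) = k/185 + Q*k + k/Q (m(Q, k) = Q*k + (k/Q + (2*k)/370) = Q*k + (k/Q + (2*k)*(1/370)) = Q*k + (k/Q + k/185) = Q*k + (k/185 + k/Q) = k/185 + Q*k + k/Q)
1/(534143 + 1/(858625 + m(678, n(-25)))) = 1/(534143 + 1/(858625 + ((1/185)*(-25) + 678*(-25) - 25/678))) = 1/(534143 + 1/(858625 + (-5/37 - 16950 - 25*1/678))) = 1/(534143 + 1/(858625 + (-5/37 - 16950 - 25/678))) = 1/(534143 + 1/(858625 - 425212015/25086)) = 1/(534143 + 1/(21114254735/25086)) = 1/(534143 + 25086/21114254735) = 1/(11278031366942191/21114254735) = 21114254735/11278031366942191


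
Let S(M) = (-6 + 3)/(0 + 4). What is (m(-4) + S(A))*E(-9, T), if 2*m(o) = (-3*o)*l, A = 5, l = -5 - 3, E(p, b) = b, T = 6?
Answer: -585/2 ≈ -292.50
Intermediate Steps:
l = -8
m(o) = 12*o (m(o) = (-3*o*(-8))/2 = (24*o)/2 = 12*o)
S(M) = -¾ (S(M) = -3/4 = -3*¼ = -¾)
(m(-4) + S(A))*E(-9, T) = (12*(-4) - ¾)*6 = (-48 - ¾)*6 = -195/4*6 = -585/2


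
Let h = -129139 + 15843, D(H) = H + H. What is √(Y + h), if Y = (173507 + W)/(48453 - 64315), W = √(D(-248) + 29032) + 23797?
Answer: √(-7127187027268 - 7931*√7134)/7931 ≈ 336.61*I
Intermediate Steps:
D(H) = 2*H
W = 23797 + 2*√7134 (W = √(2*(-248) + 29032) + 23797 = √(-496 + 29032) + 23797 = √28536 + 23797 = 2*√7134 + 23797 = 23797 + 2*√7134 ≈ 23966.)
h = -113296
Y = -98652/7931 - √7134/7931 (Y = (173507 + (23797 + 2*√7134))/(48453 - 64315) = (197304 + 2*√7134)/(-15862) = (197304 + 2*√7134)*(-1/15862) = -98652/7931 - √7134/7931 ≈ -12.449)
√(Y + h) = √((-98652/7931 - √7134/7931) - 113296) = √(-898649228/7931 - √7134/7931)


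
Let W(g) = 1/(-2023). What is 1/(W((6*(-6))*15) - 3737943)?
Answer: -2023/7561858690 ≈ -2.6753e-7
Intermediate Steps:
W(g) = -1/2023
1/(W((6*(-6))*15) - 3737943) = 1/(-1/2023 - 3737943) = 1/(-7561858690/2023) = -2023/7561858690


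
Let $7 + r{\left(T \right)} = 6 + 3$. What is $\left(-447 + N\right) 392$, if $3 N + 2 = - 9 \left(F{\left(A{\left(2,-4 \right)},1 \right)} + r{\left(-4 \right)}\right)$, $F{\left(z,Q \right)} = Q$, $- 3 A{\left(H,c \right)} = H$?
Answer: $- \frac{537040}{3} \approx -1.7901 \cdot 10^{5}$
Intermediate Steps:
$A{\left(H,c \right)} = - \frac{H}{3}$
$r{\left(T \right)} = 2$ ($r{\left(T \right)} = -7 + \left(6 + 3\right) = -7 + 9 = 2$)
$N = - \frac{29}{3}$ ($N = - \frac{2}{3} + \frac{\left(-9\right) \left(1 + 2\right)}{3} = - \frac{2}{3} + \frac{\left(-9\right) 3}{3} = - \frac{2}{3} + \frac{1}{3} \left(-27\right) = - \frac{2}{3} - 9 = - \frac{29}{3} \approx -9.6667$)
$\left(-447 + N\right) 392 = \left(-447 - \frac{29}{3}\right) 392 = \left(- \frac{1370}{3}\right) 392 = - \frac{537040}{3}$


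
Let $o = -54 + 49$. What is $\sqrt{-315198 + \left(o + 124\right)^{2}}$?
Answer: $i \sqrt{301037} \approx 548.67 i$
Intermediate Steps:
$o = -5$
$\sqrt{-315198 + \left(o + 124\right)^{2}} = \sqrt{-315198 + \left(-5 + 124\right)^{2}} = \sqrt{-315198 + 119^{2}} = \sqrt{-315198 + 14161} = \sqrt{-301037} = i \sqrt{301037}$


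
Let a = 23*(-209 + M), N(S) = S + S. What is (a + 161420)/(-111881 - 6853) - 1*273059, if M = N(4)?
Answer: -32421544103/118734 ≈ -2.7306e+5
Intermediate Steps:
N(S) = 2*S
M = 8 (M = 2*4 = 8)
a = -4623 (a = 23*(-209 + 8) = 23*(-201) = -4623)
(a + 161420)/(-111881 - 6853) - 1*273059 = (-4623 + 161420)/(-111881 - 6853) - 1*273059 = 156797/(-118734) - 273059 = 156797*(-1/118734) - 273059 = -156797/118734 - 273059 = -32421544103/118734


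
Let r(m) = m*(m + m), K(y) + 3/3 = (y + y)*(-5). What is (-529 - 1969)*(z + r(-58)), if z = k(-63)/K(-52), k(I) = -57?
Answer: -2907484650/173 ≈ -1.6806e+7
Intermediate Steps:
K(y) = -1 - 10*y (K(y) = -1 + (y + y)*(-5) = -1 + (2*y)*(-5) = -1 - 10*y)
r(m) = 2*m**2 (r(m) = m*(2*m) = 2*m**2)
z = -19/173 (z = -57/(-1 - 10*(-52)) = -57/(-1 + 520) = -57/519 = -57*1/519 = -19/173 ≈ -0.10983)
(-529 - 1969)*(z + r(-58)) = (-529 - 1969)*(-19/173 + 2*(-58)**2) = -2498*(-19/173 + 2*3364) = -2498*(-19/173 + 6728) = -2498*1163925/173 = -2907484650/173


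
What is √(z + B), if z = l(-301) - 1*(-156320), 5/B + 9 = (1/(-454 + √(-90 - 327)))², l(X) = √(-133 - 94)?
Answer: √2*√((-1851290*√227 + 1277442500*√417 + 289392624305*I + 8172*I*√94659)/(4086*√417 + 925645*I))/2 ≈ 395.37 + 0.019054*I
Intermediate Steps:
l(X) = I*√227 (l(X) = √(-227) = I*√227)
B = 5/(-9 + (-454 + I*√417)⁻²) (B = 5/(-9 + (1/(-454 + √(-90 - 327)))²) = 5/(-9 + (1/(-454 + √(-417)))²) = 5/(-9 + (1/(-454 + I*√417))²) = 5/(-9 + (-454 + I*√417)⁻²) ≈ -0.55556 - 2.6832e-8*I)
z = 156320 + I*√227 (z = I*√227 - 1*(-156320) = I*√227 + 156320 = 156320 + I*√227 ≈ 1.5632e+5 + 15.067*I)
√(z + B) = √((156320 + I*√227) + 5*(-205699*I - 908*√417)/(2*(4086*√417 + 925645*I))) = √(156320 + I*√227 + 5*(-205699*I - 908*√417)/(2*(4086*√417 + 925645*I)))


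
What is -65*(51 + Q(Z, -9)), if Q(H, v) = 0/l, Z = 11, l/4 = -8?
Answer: -3315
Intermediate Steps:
l = -32 (l = 4*(-8) = -32)
Q(H, v) = 0 (Q(H, v) = 0/(-32) = 0*(-1/32) = 0)
-65*(51 + Q(Z, -9)) = -65*(51 + 0) = -65*51 = -3315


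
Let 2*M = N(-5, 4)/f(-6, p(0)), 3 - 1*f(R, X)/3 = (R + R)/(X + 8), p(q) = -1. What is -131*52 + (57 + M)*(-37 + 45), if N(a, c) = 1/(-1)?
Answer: -629272/99 ≈ -6356.3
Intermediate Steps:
N(a, c) = -1
f(R, X) = 9 - 6*R/(8 + X) (f(R, X) = 9 - 3*(R + R)/(X + 8) = 9 - 3*2*R/(8 + X) = 9 - 6*R/(8 + X))
M = -7/198 (M = (-1/(3*(24 - 2*(-6) + 3*(-1))/(8 - 1)))/2 = (-1/(3*(24 + 12 - 3)/7))/2 = (-1/(3*(1/7)*33))/2 = (-1/99/7)/2 = (-1*7/99)/2 = (1/2)*(-7/99) = -7/198 ≈ -0.035354)
-131*52 + (57 + M)*(-37 + 45) = -131*52 + (57 - 7/198)*(-37 + 45) = -6812 + (11279/198)*8 = -6812 + 45116/99 = -629272/99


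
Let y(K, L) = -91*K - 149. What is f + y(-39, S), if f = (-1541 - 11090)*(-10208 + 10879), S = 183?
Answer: -8472001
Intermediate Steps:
y(K, L) = -149 - 91*K
f = -8475401 (f = -12631*671 = -8475401)
f + y(-39, S) = -8475401 + (-149 - 91*(-39)) = -8475401 + (-149 + 3549) = -8475401 + 3400 = -8472001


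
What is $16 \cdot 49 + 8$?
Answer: $792$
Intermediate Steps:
$16 \cdot 49 + 8 = 784 + 8 = 792$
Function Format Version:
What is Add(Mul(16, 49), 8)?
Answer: 792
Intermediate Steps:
Add(Mul(16, 49), 8) = Add(784, 8) = 792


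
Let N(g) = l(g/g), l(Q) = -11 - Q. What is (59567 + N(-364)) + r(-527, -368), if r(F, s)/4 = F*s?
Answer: 835299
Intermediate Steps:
N(g) = -12 (N(g) = -11 - g/g = -11 - 1*1 = -11 - 1 = -12)
r(F, s) = 4*F*s (r(F, s) = 4*(F*s) = 4*F*s)
(59567 + N(-364)) + r(-527, -368) = (59567 - 12) + 4*(-527)*(-368) = 59555 + 775744 = 835299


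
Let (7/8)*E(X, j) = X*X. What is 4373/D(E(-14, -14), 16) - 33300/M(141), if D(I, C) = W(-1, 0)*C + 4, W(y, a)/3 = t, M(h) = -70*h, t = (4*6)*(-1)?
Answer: -23491/53956 ≈ -0.43537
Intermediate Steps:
E(X, j) = 8*X²/7 (E(X, j) = 8*(X*X)/7 = 8*X²/7)
t = -24 (t = 24*(-1) = -24)
W(y, a) = -72 (W(y, a) = 3*(-24) = -72)
D(I, C) = 4 - 72*C (D(I, C) = -72*C + 4 = 4 - 72*C)
4373/D(E(-14, -14), 16) - 33300/M(141) = 4373/(4 - 72*16) - 33300/((-70*141)) = 4373/(4 - 1152) - 33300/(-9870) = 4373/(-1148) - 33300*(-1/9870) = 4373*(-1/1148) + 1110/329 = -4373/1148 + 1110/329 = -23491/53956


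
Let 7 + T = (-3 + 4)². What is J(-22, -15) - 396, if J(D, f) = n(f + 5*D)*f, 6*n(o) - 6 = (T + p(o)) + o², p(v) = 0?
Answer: -78917/2 ≈ -39459.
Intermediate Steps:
T = -6 (T = -7 + (-3 + 4)² = -7 + 1² = -7 + 1 = -6)
n(o) = o²/6 (n(o) = 1 + ((-6 + 0) + o²)/6 = 1 + (-6 + o²)/6 = 1 + (-1 + o²/6) = o²/6)
J(D, f) = f*(f + 5*D)²/6 (J(D, f) = ((f + 5*D)²/6)*f = f*(f + 5*D)²/6)
J(-22, -15) - 396 = (⅙)*(-15)*(-15 + 5*(-22))² - 396 = (⅙)*(-15)*(-15 - 110)² - 396 = (⅙)*(-15)*(-125)² - 396 = (⅙)*(-15)*15625 - 396 = -78125/2 - 396 = -78917/2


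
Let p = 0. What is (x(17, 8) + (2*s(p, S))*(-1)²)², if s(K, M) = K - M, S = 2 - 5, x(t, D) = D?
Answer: 196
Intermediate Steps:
S = -3
(x(17, 8) + (2*s(p, S))*(-1)²)² = (8 + (2*(0 - 1*(-3)))*(-1)²)² = (8 + (2*(0 + 3))*1)² = (8 + (2*3)*1)² = (8 + 6*1)² = (8 + 6)² = 14² = 196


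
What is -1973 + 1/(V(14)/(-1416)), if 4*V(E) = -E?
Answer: -10979/7 ≈ -1568.4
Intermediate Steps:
V(E) = -E/4 (V(E) = (-E)/4 = -E/4)
-1973 + 1/(V(14)/(-1416)) = -1973 + 1/(-¼*14/(-1416)) = -1973 + 1/(-7/2*(-1/1416)) = -1973 + 1/(7/2832) = -1973 + 2832/7 = -10979/7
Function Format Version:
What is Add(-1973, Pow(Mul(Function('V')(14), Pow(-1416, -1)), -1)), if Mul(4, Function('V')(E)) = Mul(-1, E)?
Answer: Rational(-10979, 7) ≈ -1568.4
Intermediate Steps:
Function('V')(E) = Mul(Rational(-1, 4), E) (Function('V')(E) = Mul(Rational(1, 4), Mul(-1, E)) = Mul(Rational(-1, 4), E))
Add(-1973, Pow(Mul(Function('V')(14), Pow(-1416, -1)), -1)) = Add(-1973, Pow(Mul(Mul(Rational(-1, 4), 14), Pow(-1416, -1)), -1)) = Add(-1973, Pow(Mul(Rational(-7, 2), Rational(-1, 1416)), -1)) = Add(-1973, Pow(Rational(7, 2832), -1)) = Add(-1973, Rational(2832, 7)) = Rational(-10979, 7)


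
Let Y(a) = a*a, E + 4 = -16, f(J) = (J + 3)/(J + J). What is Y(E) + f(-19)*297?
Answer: 9976/19 ≈ 525.05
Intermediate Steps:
f(J) = (3 + J)/(2*J) (f(J) = (3 + J)/((2*J)) = (3 + J)*(1/(2*J)) = (3 + J)/(2*J))
E = -20 (E = -4 - 16 = -20)
Y(a) = a**2
Y(E) + f(-19)*297 = (-20)**2 + ((1/2)*(3 - 19)/(-19))*297 = 400 + ((1/2)*(-1/19)*(-16))*297 = 400 + (8/19)*297 = 400 + 2376/19 = 9976/19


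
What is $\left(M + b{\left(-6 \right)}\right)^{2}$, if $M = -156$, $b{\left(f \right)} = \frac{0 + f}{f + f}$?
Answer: $\frac{96721}{4} \approx 24180.0$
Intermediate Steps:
$b{\left(f \right)} = \frac{1}{2}$ ($b{\left(f \right)} = \frac{f}{2 f} = f \frac{1}{2 f} = \frac{1}{2}$)
$\left(M + b{\left(-6 \right)}\right)^{2} = \left(-156 + \frac{1}{2}\right)^{2} = \left(- \frac{311}{2}\right)^{2} = \frac{96721}{4}$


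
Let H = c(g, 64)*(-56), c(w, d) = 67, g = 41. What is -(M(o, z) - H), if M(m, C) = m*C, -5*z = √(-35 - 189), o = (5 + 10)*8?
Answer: -3752 + 96*I*√14 ≈ -3752.0 + 359.2*I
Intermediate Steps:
H = -3752 (H = 67*(-56) = -3752)
o = 120 (o = 15*8 = 120)
z = -4*I*√14/5 (z = -√(-35 - 189)/5 = -4*I*√14/5 ≈ -2.9933*I)
M(m, C) = C*m
-(M(o, z) - H) = -(-4*I*√14/5*120 - 1*(-3752)) = -(-96*I*√14 + 3752) = -(3752 - 96*I*√14) = -3752 + 96*I*√14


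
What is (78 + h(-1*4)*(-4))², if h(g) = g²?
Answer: 196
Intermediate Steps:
(78 + h(-1*4)*(-4))² = (78 + (-1*4)²*(-4))² = (78 + (-4)²*(-4))² = (78 + 16*(-4))² = (78 - 64)² = 14² = 196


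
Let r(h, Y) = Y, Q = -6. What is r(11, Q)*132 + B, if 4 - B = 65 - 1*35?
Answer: -818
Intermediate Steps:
B = -26 (B = 4 - (65 - 1*35) = 4 - (65 - 35) = 4 - 1*30 = 4 - 30 = -26)
r(11, Q)*132 + B = -6*132 - 26 = -792 - 26 = -818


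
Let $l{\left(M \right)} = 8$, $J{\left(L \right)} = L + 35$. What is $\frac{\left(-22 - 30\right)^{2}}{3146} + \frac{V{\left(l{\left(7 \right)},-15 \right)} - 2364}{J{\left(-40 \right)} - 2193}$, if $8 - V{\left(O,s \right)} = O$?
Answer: $\frac{257318}{132979} \approx 1.935$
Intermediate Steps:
$J{\left(L \right)} = 35 + L$
$V{\left(O,s \right)} = 8 - O$
$\frac{\left(-22 - 30\right)^{2}}{3146} + \frac{V{\left(l{\left(7 \right)},-15 \right)} - 2364}{J{\left(-40 \right)} - 2193} = \frac{\left(-22 - 30\right)^{2}}{3146} + \frac{\left(8 - 8\right) - 2364}{\left(35 - 40\right) - 2193} = \left(-52\right)^{2} \cdot \frac{1}{3146} + \frac{\left(8 - 8\right) - 2364}{-5 - 2193} = 2704 \cdot \frac{1}{3146} + \frac{0 - 2364}{-2198} = \frac{104}{121} - - \frac{1182}{1099} = \frac{104}{121} + \frac{1182}{1099} = \frac{257318}{132979}$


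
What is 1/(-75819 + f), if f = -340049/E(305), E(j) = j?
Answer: -305/23464844 ≈ -1.2998e-5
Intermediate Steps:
f = -340049/305 ≈ -1114.9
1/(-75819 + f) = 1/(-75819 - 340049/305) = 1/(-23464844/305) = -305/23464844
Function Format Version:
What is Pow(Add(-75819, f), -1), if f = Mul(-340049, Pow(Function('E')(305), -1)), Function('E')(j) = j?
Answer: Rational(-305, 23464844) ≈ -1.2998e-5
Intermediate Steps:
f = Rational(-340049, 305) (f = Mul(-340049, Pow(305, -1)) = Mul(-340049, Rational(1, 305)) = Rational(-340049, 305) ≈ -1114.9)
Pow(Add(-75819, f), -1) = Pow(Add(-75819, Rational(-340049, 305)), -1) = Pow(Rational(-23464844, 305), -1) = Rational(-305, 23464844)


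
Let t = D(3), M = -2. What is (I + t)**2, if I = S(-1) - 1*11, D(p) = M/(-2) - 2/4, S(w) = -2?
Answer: 625/4 ≈ 156.25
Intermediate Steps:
D(p) = 1/2 (D(p) = -2/(-2) - 2/4 = -2*(-1/2) - 2*1/4 = 1 - 1/2 = 1/2)
t = 1/2 ≈ 0.50000
I = -13 (I = -2 - 1*11 = -2 - 11 = -13)
(I + t)**2 = (-13 + 1/2)**2 = (-25/2)**2 = 625/4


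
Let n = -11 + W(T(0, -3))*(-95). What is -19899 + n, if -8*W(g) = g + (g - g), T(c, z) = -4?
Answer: -39915/2 ≈ -19958.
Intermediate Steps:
W(g) = -g/8 (W(g) = -(g + (g - g))/8 = -(g + 0)/8 = -g/8)
n = -117/2 (n = -11 - ⅛*(-4)*(-95) = -11 + (½)*(-95) = -11 - 95/2 = -117/2 ≈ -58.500)
-19899 + n = -19899 - 117/2 = -39915/2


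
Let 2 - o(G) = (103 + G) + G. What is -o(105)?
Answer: 311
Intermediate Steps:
o(G) = -101 - 2*G (o(G) = 2 - ((103 + G) + G) = 2 - (103 + 2*G) = 2 + (-103 - 2*G) = -101 - 2*G)
-o(105) = -(-101 - 2*105) = -(-101 - 210) = -1*(-311) = 311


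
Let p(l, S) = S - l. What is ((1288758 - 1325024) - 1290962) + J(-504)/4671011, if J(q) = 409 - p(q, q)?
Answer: -6199496587099/4671011 ≈ -1.3272e+6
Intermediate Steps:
J(q) = 409 (J(q) = 409 - (q - q) = 409 - 1*0 = 409 + 0 = 409)
((1288758 - 1325024) - 1290962) + J(-504)/4671011 = ((1288758 - 1325024) - 1290962) + 409/4671011 = (-36266 - 1290962) + 409*(1/4671011) = -1327228 + 409/4671011 = -6199496587099/4671011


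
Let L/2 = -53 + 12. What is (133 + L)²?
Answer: 2601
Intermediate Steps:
L = -82 (L = 2*(-53 + 12) = 2*(-41) = -82)
(133 + L)² = (133 - 82)² = 51² = 2601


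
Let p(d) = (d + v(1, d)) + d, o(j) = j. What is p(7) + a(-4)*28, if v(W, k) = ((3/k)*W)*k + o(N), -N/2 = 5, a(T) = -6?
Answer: -161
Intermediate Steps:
N = -10 (N = -2*5 = -10)
v(W, k) = -10 + 3*W (v(W, k) = ((3/k)*W)*k - 10 = (3*W/k)*k - 10 = 3*W - 10 = -10 + 3*W)
p(d) = -7 + 2*d (p(d) = (d + (-10 + 3*1)) + d = (d + (-10 + 3)) + d = (d - 7) + d = (-7 + d) + d = -7 + 2*d)
p(7) + a(-4)*28 = (-7 + 2*7) - 6*28 = (-7 + 14) - 168 = 7 - 168 = -161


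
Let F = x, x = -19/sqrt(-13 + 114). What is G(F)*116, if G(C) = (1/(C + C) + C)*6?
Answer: -286404*sqrt(101)/1919 ≈ -1499.9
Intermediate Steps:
x = -19*sqrt(101)/101 ≈ -1.8906
F = -19*sqrt(101)/101 ≈ -1.8906
G(C) = 3/C + 6*C (G(C) = (1/(2*C) + C)*6 = (C + 1/(2*C))*6 = 3/C + 6*C)
G(F)*116 = (3/((-19*sqrt(101)/101)) + 6*(-19*sqrt(101)/101))*116 = (3*(-sqrt(101)/19) - 114*sqrt(101)/101)*116 = (-3*sqrt(101)/19 - 114*sqrt(101)/101)*116 = -2469*sqrt(101)/1919*116 = -286404*sqrt(101)/1919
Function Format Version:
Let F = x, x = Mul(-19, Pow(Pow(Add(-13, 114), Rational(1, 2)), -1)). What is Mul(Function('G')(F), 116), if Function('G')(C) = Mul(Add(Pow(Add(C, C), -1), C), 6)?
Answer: Mul(Rational(-286404, 1919), Pow(101, Rational(1, 2))) ≈ -1499.9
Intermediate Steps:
x = Mul(Rational(-19, 101), Pow(101, Rational(1, 2))) (x = Mul(-19, Pow(Pow(101, Rational(1, 2)), -1)) = Mul(-19, Mul(Rational(1, 101), Pow(101, Rational(1, 2)))) = Mul(Rational(-19, 101), Pow(101, Rational(1, 2))) ≈ -1.8906)
F = Mul(Rational(-19, 101), Pow(101, Rational(1, 2))) ≈ -1.8906
Function('G')(C) = Add(Mul(3, Pow(C, -1)), Mul(6, C)) (Function('G')(C) = Mul(Add(Pow(Mul(2, C), -1), C), 6) = Mul(Add(Mul(Rational(1, 2), Pow(C, -1)), C), 6) = Mul(Add(C, Mul(Rational(1, 2), Pow(C, -1))), 6) = Add(Mul(3, Pow(C, -1)), Mul(6, C)))
Mul(Function('G')(F), 116) = Mul(Add(Mul(3, Pow(Mul(Rational(-19, 101), Pow(101, Rational(1, 2))), -1)), Mul(6, Mul(Rational(-19, 101), Pow(101, Rational(1, 2))))), 116) = Mul(Add(Mul(3, Mul(Rational(-1, 19), Pow(101, Rational(1, 2)))), Mul(Rational(-114, 101), Pow(101, Rational(1, 2)))), 116) = Mul(Add(Mul(Rational(-3, 19), Pow(101, Rational(1, 2))), Mul(Rational(-114, 101), Pow(101, Rational(1, 2)))), 116) = Mul(Mul(Rational(-2469, 1919), Pow(101, Rational(1, 2))), 116) = Mul(Rational(-286404, 1919), Pow(101, Rational(1, 2)))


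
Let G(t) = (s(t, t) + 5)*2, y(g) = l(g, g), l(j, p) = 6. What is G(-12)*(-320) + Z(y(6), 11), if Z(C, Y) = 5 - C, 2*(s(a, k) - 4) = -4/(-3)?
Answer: -18563/3 ≈ -6187.7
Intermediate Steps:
s(a, k) = 14/3 (s(a, k) = 4 + (-4/(-3))/2 = 4 + (-4*(-⅓))/2 = 4 + (½)*(4/3) = 4 + ⅔ = 14/3)
y(g) = 6
G(t) = 58/3 (G(t) = (14/3 + 5)*2 = (29/3)*2 = 58/3)
G(-12)*(-320) + Z(y(6), 11) = (58/3)*(-320) + (5 - 1*6) = -18560/3 + (5 - 6) = -18560/3 - 1 = -18563/3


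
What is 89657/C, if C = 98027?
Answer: 89657/98027 ≈ 0.91462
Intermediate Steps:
89657/C = 89657/98027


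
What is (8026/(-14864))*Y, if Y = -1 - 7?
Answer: 4013/929 ≈ 4.3197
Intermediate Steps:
Y = -8
(8026/(-14864))*Y = (8026/(-14864))*(-8) = (8026*(-1/14864))*(-8) = -4013/7432*(-8) = 4013/929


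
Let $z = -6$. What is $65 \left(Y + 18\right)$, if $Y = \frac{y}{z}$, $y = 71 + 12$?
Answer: $\frac{1625}{6} \approx 270.83$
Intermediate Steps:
$y = 83$
$Y = - \frac{83}{6}$ ($Y = \frac{83}{-6} = 83 \left(- \frac{1}{6}\right) = - \frac{83}{6} \approx -13.833$)
$65 \left(Y + 18\right) = 65 \left(- \frac{83}{6} + 18\right) = 65 \cdot \frac{25}{6} = \frac{1625}{6}$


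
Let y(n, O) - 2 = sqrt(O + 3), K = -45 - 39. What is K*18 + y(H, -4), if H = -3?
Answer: -1510 + I ≈ -1510.0 + 1.0*I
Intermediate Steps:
K = -84
y(n, O) = 2 + sqrt(3 + O) (y(n, O) = 2 + sqrt(O + 3) = 2 + sqrt(3 + O))
K*18 + y(H, -4) = -84*18 + (2 + sqrt(3 - 4)) = -1512 + (2 + sqrt(-1)) = -1512 + (2 + I) = -1510 + I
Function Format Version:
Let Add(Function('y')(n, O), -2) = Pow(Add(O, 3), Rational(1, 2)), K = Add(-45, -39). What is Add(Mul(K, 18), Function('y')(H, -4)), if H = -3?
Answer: Add(-1510, I) ≈ Add(-1510.0, Mul(1.0000, I))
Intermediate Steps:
K = -84
Function('y')(n, O) = Add(2, Pow(Add(3, O), Rational(1, 2))) (Function('y')(n, O) = Add(2, Pow(Add(O, 3), Rational(1, 2))) = Add(2, Pow(Add(3, O), Rational(1, 2))))
Add(Mul(K, 18), Function('y')(H, -4)) = Add(Mul(-84, 18), Add(2, Pow(Add(3, -4), Rational(1, 2)))) = Add(-1512, Add(2, Pow(-1, Rational(1, 2)))) = Add(-1512, Add(2, I)) = Add(-1510, I)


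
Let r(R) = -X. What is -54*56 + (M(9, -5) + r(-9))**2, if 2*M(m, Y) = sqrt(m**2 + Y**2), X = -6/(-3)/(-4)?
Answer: -11989/4 + sqrt(106)/2 ≈ -2992.1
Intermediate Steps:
X = -1/2 (X = -6*(-1/3)*(-1/4) = 2*(-1/4) = -1/2 ≈ -0.50000)
r(R) = 1/2 (r(R) = -1*(-1/2) = 1/2)
M(m, Y) = sqrt(Y**2 + m**2)/2 (M(m, Y) = sqrt(m**2 + Y**2)/2 = sqrt(Y**2 + m**2)/2)
-54*56 + (M(9, -5) + r(-9))**2 = -54*56 + (sqrt((-5)**2 + 9**2)/2 + 1/2)**2 = -3024 + (sqrt(25 + 81)/2 + 1/2)**2 = -3024 + (sqrt(106)/2 + 1/2)**2 = -3024 + (1/2 + sqrt(106)/2)**2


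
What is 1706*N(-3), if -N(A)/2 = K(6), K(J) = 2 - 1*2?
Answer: 0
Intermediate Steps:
K(J) = 0 (K(J) = 2 - 2 = 0)
N(A) = 0 (N(A) = -2*0 = 0)
1706*N(-3) = 1706*0 = 0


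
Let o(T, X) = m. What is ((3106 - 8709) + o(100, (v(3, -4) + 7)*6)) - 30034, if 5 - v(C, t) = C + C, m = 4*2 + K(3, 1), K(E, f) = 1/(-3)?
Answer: -106888/3 ≈ -35629.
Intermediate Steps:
K(E, f) = -⅓
m = 23/3 (m = 4*2 - ⅓ = 8 - ⅓ = 23/3 ≈ 7.6667)
v(C, t) = 5 - 2*C (v(C, t) = 5 - (C + C) = 5 - 2*C)
o(T, X) = 23/3
((3106 - 8709) + o(100, (v(3, -4) + 7)*6)) - 30034 = ((3106 - 8709) + 23/3) - 30034 = (-5603 + 23/3) - 30034 = -16786/3 - 30034 = -106888/3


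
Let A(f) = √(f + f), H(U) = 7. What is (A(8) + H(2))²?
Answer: 121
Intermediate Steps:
A(f) = √2*√f (A(f) = √(2*f) = √2*√f)
(A(8) + H(2))² = (√2*√8 + 7)² = (√2*(2*√2) + 7)² = (4 + 7)² = 11² = 121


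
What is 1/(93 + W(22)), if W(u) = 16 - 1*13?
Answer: 1/96 ≈ 0.010417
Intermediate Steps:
W(u) = 3 (W(u) = 16 - 13 = 3)
1/(93 + W(22)) = 1/(93 + 3) = 1/96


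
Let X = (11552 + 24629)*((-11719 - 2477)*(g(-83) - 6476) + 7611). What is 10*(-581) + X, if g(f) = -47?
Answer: 3350654347729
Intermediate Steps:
X = 3350654353539 (X = (11552 + 24629)*((-11719 - 2477)*(-47 - 6476) + 7611) = 36181*(-14196*(-6523) + 7611) = 36181*(92600508 + 7611) = 36181*92608119 = 3350654353539)
10*(-581) + X = 10*(-581) + 3350654353539 = -5810 + 3350654353539 = 3350654347729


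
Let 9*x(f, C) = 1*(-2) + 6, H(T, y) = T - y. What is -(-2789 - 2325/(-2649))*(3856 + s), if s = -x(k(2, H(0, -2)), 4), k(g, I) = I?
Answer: 85428346400/7947 ≈ 1.0750e+7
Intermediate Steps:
x(f, C) = 4/9 (x(f, C) = (1*(-2) + 6)/9 = (-2 + 6)/9 = (⅑)*4 = 4/9)
s = -4/9 (s = -1*4/9 = -4/9 ≈ -0.44444)
-(-2789 - 2325/(-2649))*(3856 + s) = -(-2789 - 2325/(-2649))*(3856 - 4/9) = -(-2789 - 2325*(-1/2649))*34700/9 = -(-2789 + 775/883)*34700/9 = -(-2461912)*34700/(883*9) = -1*(-85428346400/7947) = 85428346400/7947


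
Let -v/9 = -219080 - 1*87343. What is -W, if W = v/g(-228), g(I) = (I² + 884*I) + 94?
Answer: 212139/11498 ≈ 18.450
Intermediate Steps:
g(I) = 94 + I² + 884*I
v = 2757807 (v = -9*(-219080 - 1*87343) = -9*(-219080 - 87343) = -9*(-306423) = 2757807)
W = -212139/11498 (W = 2757807/(94 + (-228)² + 884*(-228)) = 2757807/(94 + 51984 - 201552) = 2757807/(-149474) = 2757807*(-1/149474) = -212139/11498 ≈ -18.450)
-W = -1*(-212139/11498) = 212139/11498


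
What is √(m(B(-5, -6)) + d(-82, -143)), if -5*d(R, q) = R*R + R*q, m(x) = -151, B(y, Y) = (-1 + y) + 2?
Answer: I*√3841 ≈ 61.976*I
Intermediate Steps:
B(y, Y) = 1 + y
d(R, q) = -R²/5 - R*q/5 (d(R, q) = -(R*R + R*q)/5 = -(R² + R*q)/5 = -R²/5 - R*q/5)
√(m(B(-5, -6)) + d(-82, -143)) = √(-151 - ⅕*(-82)*(-82 - 143)) = √(-151 - ⅕*(-82)*(-225)) = √(-151 - 3690) = √(-3841) = I*√3841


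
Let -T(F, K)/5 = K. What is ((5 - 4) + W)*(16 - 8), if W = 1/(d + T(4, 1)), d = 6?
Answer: 16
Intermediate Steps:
T(F, K) = -5*K
W = 1 (W = 1/(6 - 5*1) = 1/(6 - 5) = 1/1 = 1)
((5 - 4) + W)*(16 - 8) = ((5 - 4) + 1)*(16 - 8) = (1 + 1)*8 = 2*8 = 16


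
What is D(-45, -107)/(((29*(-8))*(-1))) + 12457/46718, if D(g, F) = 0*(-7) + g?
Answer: 393857/5419288 ≈ 0.072677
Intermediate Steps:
D(g, F) = g (D(g, F) = 0 + g = g)
D(-45, -107)/(((29*(-8))*(-1))) + 12457/46718 = -45/((29*(-8))*(-1)) + 12457/46718 = -45/((-232*(-1))) + 12457*(1/46718) = -45/232 + 12457/46718 = 393857/5419288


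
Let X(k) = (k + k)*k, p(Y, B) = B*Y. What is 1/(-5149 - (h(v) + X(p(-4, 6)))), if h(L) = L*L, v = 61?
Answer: -1/10022 ≈ -9.9781e-5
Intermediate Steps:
X(k) = 2*k² (X(k) = (2*k)*k = 2*k²)
h(L) = L²
1/(-5149 - (h(v) + X(p(-4, 6)))) = 1/(-5149 - (61² + 2*(6*(-4))²)) = 1/(-5149 - (3721 + 2*(-24)²)) = 1/(-5149 - (3721 + 2*576)) = 1/(-5149 - (3721 + 1152)) = 1/(-5149 - 1*4873) = 1/(-5149 - 4873) = 1/(-10022) = -1/10022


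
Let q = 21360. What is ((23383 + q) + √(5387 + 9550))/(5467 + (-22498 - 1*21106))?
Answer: -44743/38137 - √14937/38137 ≈ -1.1764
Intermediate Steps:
((23383 + q) + √(5387 + 9550))/(5467 + (-22498 - 1*21106)) = ((23383 + 21360) + √(5387 + 9550))/(5467 + (-22498 - 1*21106)) = (44743 + √14937)/(5467 + (-22498 - 21106)) = (44743 + √14937)/(5467 - 43604) = (44743 + √14937)/(-38137) = (44743 + √14937)*(-1/38137) = -44743/38137 - √14937/38137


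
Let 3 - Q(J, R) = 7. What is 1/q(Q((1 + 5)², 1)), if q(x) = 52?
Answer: 1/52 ≈ 0.019231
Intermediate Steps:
Q(J, R) = -4 (Q(J, R) = 3 - 1*7 = 3 - 7 = -4)
1/q(Q((1 + 5)², 1)) = 1/52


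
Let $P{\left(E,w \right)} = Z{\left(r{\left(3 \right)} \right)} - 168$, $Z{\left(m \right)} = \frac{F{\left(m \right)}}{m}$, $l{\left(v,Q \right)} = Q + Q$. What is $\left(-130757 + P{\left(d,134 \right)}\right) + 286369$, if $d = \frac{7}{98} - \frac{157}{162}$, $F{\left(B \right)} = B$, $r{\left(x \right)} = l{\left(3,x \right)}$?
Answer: $155445$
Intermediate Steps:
$l{\left(v,Q \right)} = 2 Q$
$r{\left(x \right)} = 2 x$
$d = - \frac{509}{567}$ ($d = 7 \cdot \frac{1}{98} - \frac{157}{162} = \frac{1}{14} - \frac{157}{162} = - \frac{509}{567} \approx -0.89771$)
$Z{\left(m \right)} = 1$ ($Z{\left(m \right)} = \frac{m}{m} = 1$)
$P{\left(E,w \right)} = -167$ ($P{\left(E,w \right)} = 1 - 168 = -167$)
$\left(-130757 + P{\left(d,134 \right)}\right) + 286369 = \left(-130757 - 167\right) + 286369 = -130924 + 286369 = 155445$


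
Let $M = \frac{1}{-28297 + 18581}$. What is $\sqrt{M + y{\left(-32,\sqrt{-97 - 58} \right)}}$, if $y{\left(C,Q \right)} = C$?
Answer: $\frac{i \sqrt{755207677}}{4858} \approx 5.6569 i$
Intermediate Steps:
$M = - \frac{1}{9716}$ ($M = \frac{1}{-9716} = - \frac{1}{9716} \approx -0.00010292$)
$\sqrt{M + y{\left(-32,\sqrt{-97 - 58} \right)}} = \sqrt{- \frac{1}{9716} - 32} = \sqrt{- \frac{310913}{9716}} = \frac{i \sqrt{755207677}}{4858}$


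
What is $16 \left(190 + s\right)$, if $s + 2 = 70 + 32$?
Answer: $4640$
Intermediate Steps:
$s = 100$ ($s = -2 + \left(70 + 32\right) = -2 + 102 = 100$)
$16 \left(190 + s\right) = 16 \left(190 + 100\right) = 16 \cdot 290 = 4640$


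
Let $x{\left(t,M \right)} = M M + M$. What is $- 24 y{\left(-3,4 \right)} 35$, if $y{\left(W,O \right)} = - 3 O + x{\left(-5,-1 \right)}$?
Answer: $10080$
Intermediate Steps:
$x{\left(t,M \right)} = M + M^{2}$ ($x{\left(t,M \right)} = M^{2} + M = M + M^{2}$)
$y{\left(W,O \right)} = - 3 O$ ($y{\left(W,O \right)} = - 3 O - \left(1 - 1\right) = - 3 O - 0 = - 3 O + 0 = - 3 O$)
$- 24 y{\left(-3,4 \right)} 35 = - 24 \left(\left(-3\right) 4\right) 35 = \left(-24\right) \left(-12\right) 35 = 288 \cdot 35 = 10080$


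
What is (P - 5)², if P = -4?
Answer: 81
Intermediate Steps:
(P - 5)² = (-4 - 5)² = (-9)² = 81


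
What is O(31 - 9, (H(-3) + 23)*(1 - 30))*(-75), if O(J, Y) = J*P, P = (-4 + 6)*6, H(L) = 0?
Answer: -19800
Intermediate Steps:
P = 12 (P = 2*6 = 12)
O(J, Y) = 12*J (O(J, Y) = J*12 = 12*J)
O(31 - 9, (H(-3) + 23)*(1 - 30))*(-75) = (12*(31 - 9))*(-75) = (12*22)*(-75) = 264*(-75) = -19800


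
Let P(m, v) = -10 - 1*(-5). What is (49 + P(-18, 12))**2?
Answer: 1936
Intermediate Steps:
P(m, v) = -5 (P(m, v) = -10 + 5 = -5)
(49 + P(-18, 12))**2 = (49 - 5)**2 = 44**2 = 1936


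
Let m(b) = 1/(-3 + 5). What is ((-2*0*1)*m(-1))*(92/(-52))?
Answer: 0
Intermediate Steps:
m(b) = ½ (m(b) = 1/2 = ½)
((-2*0*1)*m(-1))*(92/(-52)) = ((-2*0*1)*(½))*(92/(-52)) = ((0*1)*(½))*(92*(-1/52)) = (0*(½))*(-23/13) = 0*(-23/13) = 0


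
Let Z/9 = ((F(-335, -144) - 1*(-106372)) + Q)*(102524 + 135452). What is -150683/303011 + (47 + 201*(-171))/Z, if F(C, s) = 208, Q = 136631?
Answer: -19622900767940789/39460018693046166 ≈ -0.49729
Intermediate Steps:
Z = 520905428424 (Z = 9*(((208 - 1*(-106372)) + 136631)*(102524 + 135452)) = 9*(((208 + 106372) + 136631)*237976) = 9*((106580 + 136631)*237976) = 9*(243211*237976) = 9*57878380936 = 520905428424)
-150683/303011 + (47 + 201*(-171))/Z = -150683/303011 + (47 + 201*(-171))/520905428424 = -150683*1/303011 + (47 - 34371)*(1/520905428424) = -150683/303011 - 34324*1/520905428424 = -150683/303011 - 8581/130226357106 = -19622900767940789/39460018693046166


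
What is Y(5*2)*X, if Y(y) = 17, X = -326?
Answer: -5542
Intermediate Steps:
Y(5*2)*X = 17*(-326) = -5542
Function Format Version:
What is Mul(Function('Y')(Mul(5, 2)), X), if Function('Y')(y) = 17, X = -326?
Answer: -5542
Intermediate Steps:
Mul(Function('Y')(Mul(5, 2)), X) = Mul(17, -326) = -5542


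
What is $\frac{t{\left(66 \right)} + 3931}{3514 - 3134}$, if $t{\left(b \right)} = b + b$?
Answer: $\frac{4063}{380} \approx 10.692$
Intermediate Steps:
$t{\left(b \right)} = 2 b$
$\frac{t{\left(66 \right)} + 3931}{3514 - 3134} = \frac{2 \cdot 66 + 3931}{3514 - 3134} = \frac{132 + 3931}{380} = 4063 \cdot \frac{1}{380} = \frac{4063}{380}$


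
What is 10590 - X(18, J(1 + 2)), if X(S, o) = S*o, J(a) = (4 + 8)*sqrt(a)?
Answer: 10590 - 216*sqrt(3) ≈ 10216.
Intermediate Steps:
J(a) = 12*sqrt(a)
10590 - X(18, J(1 + 2)) = 10590 - 18*12*sqrt(1 + 2) = 10590 - 18*12*sqrt(3) = 10590 - 216*sqrt(3)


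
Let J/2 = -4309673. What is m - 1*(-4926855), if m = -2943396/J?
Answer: 21233135440113/4309673 ≈ 4.9269e+6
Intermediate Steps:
J = -8619346 (J = 2*(-4309673) = -8619346)
m = 1471698/4309673 (m = -2943396/(-8619346) = -2943396*(-1/8619346) = 1471698/4309673 ≈ 0.34149)
m - 1*(-4926855) = 1471698/4309673 - 1*(-4926855) = 1471698/4309673 + 4926855 = 21233135440113/4309673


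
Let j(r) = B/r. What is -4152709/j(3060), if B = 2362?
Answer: -6353644770/1181 ≈ -5.3799e+6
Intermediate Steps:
j(r) = 2362/r
-4152709/j(3060) = -4152709/(2362/3060) = -4152709/(2362*(1/3060)) = -4152709/1181/1530 = -4152709*1530/1181 = -6353644770/1181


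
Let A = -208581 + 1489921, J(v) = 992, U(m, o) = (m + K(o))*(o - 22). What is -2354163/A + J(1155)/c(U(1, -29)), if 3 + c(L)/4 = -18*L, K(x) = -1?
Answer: -324834809/3844020 ≈ -84.504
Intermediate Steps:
U(m, o) = (-1 + m)*(-22 + o) (U(m, o) = (m - 1)*(o - 22) = (-1 + m)*(-22 + o))
c(L) = -12 - 72*L (c(L) = -12 + 4*(-18*L) = -12 - 72*L)
A = 1281340
-2354163/A + J(1155)/c(U(1, -29)) = -2354163/1281340 + 992/(-12 - 72*(22 - 1*(-29) - 22*1 + 1*(-29))) = -2354163*1/1281340 + 992/(-12 - 72*(22 + 29 - 22 - 29)) = -2354163/1281340 + 992/(-12 - 72*0) = -2354163/1281340 + 992/(-12 + 0) = -2354163/1281340 + 992/(-12) = -2354163/1281340 + 992*(-1/12) = -2354163/1281340 - 248/3 = -324834809/3844020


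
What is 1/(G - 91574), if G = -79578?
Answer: -1/171152 ≈ -5.8428e-6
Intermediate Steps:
1/(G - 91574) = 1/(-79578 - 91574) = 1/(-171152) = -1/171152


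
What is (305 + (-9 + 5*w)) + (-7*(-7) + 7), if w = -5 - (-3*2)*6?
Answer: 507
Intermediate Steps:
w = 31 (w = -5 - (-6)*6 = -5 - 1*(-36) = -5 + 36 = 31)
(305 + (-9 + 5*w)) + (-7*(-7) + 7) = (305 + (-9 + 5*31)) + (-7*(-7) + 7) = (305 + (-9 + 155)) + (49 + 7) = (305 + 146) + 56 = 451 + 56 = 507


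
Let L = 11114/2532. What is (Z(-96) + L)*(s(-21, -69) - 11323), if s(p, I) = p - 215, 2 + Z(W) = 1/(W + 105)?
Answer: -36591941/1266 ≈ -28904.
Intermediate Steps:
Z(W) = -2 + 1/(105 + W) (Z(W) = -2 + 1/(W + 105) = -2 + 1/(105 + W))
L = 5557/1266 (L = 11114*(1/2532) = 5557/1266 ≈ 4.3894)
s(p, I) = -215 + p
(Z(-96) + L)*(s(-21, -69) - 11323) = ((-209 - 2*(-96))/(105 - 96) + 5557/1266)*((-215 - 21) - 11323) = ((-209 + 192)/9 + 5557/1266)*(-236 - 11323) = ((1/9)*(-17) + 5557/1266)*(-11559) = (-17/9 + 5557/1266)*(-11559) = (9497/3798)*(-11559) = -36591941/1266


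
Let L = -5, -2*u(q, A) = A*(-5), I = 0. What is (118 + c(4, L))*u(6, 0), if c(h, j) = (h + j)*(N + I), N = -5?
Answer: 0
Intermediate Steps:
u(q, A) = 5*A/2 (u(q, A) = -A*(-5)/2 = -(-5)*A/2 = 5*A/2)
c(h, j) = -5*h - 5*j (c(h, j) = (h + j)*(-5 + 0) = (h + j)*(-5) = -5*h - 5*j)
(118 + c(4, L))*u(6, 0) = (118 + (-5*4 - 5*(-5)))*((5/2)*0) = (118 + (-20 + 25))*0 = (118 + 5)*0 = 123*0 = 0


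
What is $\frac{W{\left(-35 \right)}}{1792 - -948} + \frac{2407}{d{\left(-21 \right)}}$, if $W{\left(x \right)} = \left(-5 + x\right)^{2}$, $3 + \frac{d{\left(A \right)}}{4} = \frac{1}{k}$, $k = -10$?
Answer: $- \frac{1643835}{8494} \approx -193.53$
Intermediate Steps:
$d{\left(A \right)} = - \frac{62}{5}$ ($d{\left(A \right)} = -12 + \frac{4}{-10} = -12 + 4 \left(- \frac{1}{10}\right) = -12 - \frac{2}{5} = - \frac{62}{5}$)
$\frac{W{\left(-35 \right)}}{1792 - -948} + \frac{2407}{d{\left(-21 \right)}} = \frac{\left(-5 - 35\right)^{2}}{1792 - -948} + \frac{2407}{- \frac{62}{5}} = \frac{\left(-40\right)^{2}}{1792 + 948} + 2407 \left(- \frac{5}{62}\right) = \frac{1600}{2740} - \frac{12035}{62} = 1600 \cdot \frac{1}{2740} - \frac{12035}{62} = \frac{80}{137} - \frac{12035}{62} = - \frac{1643835}{8494}$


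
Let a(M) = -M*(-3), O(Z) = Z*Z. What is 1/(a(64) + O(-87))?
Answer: 1/7761 ≈ 0.00012885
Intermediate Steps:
O(Z) = Z**2
a(M) = 3*M
1/(a(64) + O(-87)) = 1/(3*64 + (-87)**2) = 1/(192 + 7569) = 1/7761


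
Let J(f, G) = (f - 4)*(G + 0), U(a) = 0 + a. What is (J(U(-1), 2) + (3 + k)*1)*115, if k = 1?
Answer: -690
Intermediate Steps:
U(a) = a
J(f, G) = G*(-4 + f) (J(f, G) = (-4 + f)*G = G*(-4 + f))
(J(U(-1), 2) + (3 + k)*1)*115 = (2*(-4 - 1) + (3 + 1)*1)*115 = (2*(-5) + 4*1)*115 = (-10 + 4)*115 = -6*115 = -690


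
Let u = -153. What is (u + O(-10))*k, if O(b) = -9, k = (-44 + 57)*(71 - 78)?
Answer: 14742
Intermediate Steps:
k = -91 (k = 13*(-7) = -91)
(u + O(-10))*k = (-153 - 9)*(-91) = -162*(-91) = 14742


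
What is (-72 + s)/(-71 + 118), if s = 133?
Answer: 61/47 ≈ 1.2979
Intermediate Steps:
(-72 + s)/(-71 + 118) = (-72 + 133)/(-71 + 118) = 61/47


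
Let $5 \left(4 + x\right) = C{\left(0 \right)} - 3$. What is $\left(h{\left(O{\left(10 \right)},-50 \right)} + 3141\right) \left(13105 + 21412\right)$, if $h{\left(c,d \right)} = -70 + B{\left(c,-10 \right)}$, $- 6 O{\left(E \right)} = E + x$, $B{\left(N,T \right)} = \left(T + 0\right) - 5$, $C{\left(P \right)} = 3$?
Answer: $105483952$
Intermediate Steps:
$B{\left(N,T \right)} = -5 + T$ ($B{\left(N,T \right)} = T - 5 = -5 + T$)
$x = -4$ ($x = -4 + \frac{3 - 3}{5} = -4 + \frac{1}{5} \cdot 0 = -4 + 0 = -4$)
$O{\left(E \right)} = \frac{2}{3} - \frac{E}{6}$ ($O{\left(E \right)} = - \frac{E - 4}{6} = - \frac{-4 + E}{6} = \frac{2}{3} - \frac{E}{6}$)
$h{\left(c,d \right)} = -85$ ($h{\left(c,d \right)} = -70 - 15 = -85$)
$\left(h{\left(O{\left(10 \right)},-50 \right)} + 3141\right) \left(13105 + 21412\right) = \left(-85 + 3141\right) \left(13105 + 21412\right) = 3056 \cdot 34517 = 105483952$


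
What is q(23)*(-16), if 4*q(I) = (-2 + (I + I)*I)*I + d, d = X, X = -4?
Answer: -97136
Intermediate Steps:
d = -4
q(I) = -1 + I*(-2 + 2*I²)/4 (q(I) = ((-2 + (I + I)*I)*I - 4)/4 = ((-2 + (2*I)*I)*I - 4)/4 = ((-2 + 2*I²)*I - 4)/4 = (I*(-2 + 2*I²) - 4)/4 = (-4 + I*(-2 + 2*I²))/4 = -1 + I*(-2 + 2*I²)/4)
q(23)*(-16) = (-1 + (½)*23³ - ½*23)*(-16) = (-1 + (½)*12167 - 23/2)*(-16) = (-1 + 12167/2 - 23/2)*(-16) = 6071*(-16) = -97136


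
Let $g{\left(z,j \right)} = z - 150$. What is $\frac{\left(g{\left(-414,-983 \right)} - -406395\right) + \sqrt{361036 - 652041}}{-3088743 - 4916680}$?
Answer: $- \frac{405831}{8005423} - \frac{11 i \sqrt{2405}}{8005423} \approx -0.050695 - 6.7385 \cdot 10^{-5} i$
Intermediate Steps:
$g{\left(z,j \right)} = -150 + z$
$\frac{\left(g{\left(-414,-983 \right)} - -406395\right) + \sqrt{361036 - 652041}}{-3088743 - 4916680} = \frac{\left(\left(-150 - 414\right) - -406395\right) + \sqrt{361036 - 652041}}{-3088743 - 4916680} = \frac{\left(-564 + 406395\right) + \sqrt{-291005}}{-8005423} = \left(405831 + 11 i \sqrt{2405}\right) \left(- \frac{1}{8005423}\right) = - \frac{405831}{8005423} - \frac{11 i \sqrt{2405}}{8005423}$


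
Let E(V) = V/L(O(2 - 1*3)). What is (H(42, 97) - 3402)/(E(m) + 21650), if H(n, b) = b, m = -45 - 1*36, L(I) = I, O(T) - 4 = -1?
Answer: -3305/21623 ≈ -0.15285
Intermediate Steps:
O(T) = 3 (O(T) = 4 - 1 = 3)
m = -81 (m = -45 - 36 = -81)
E(V) = V/3
(H(42, 97) - 3402)/(E(m) + 21650) = (97 - 3402)/((⅓)*(-81) + 21650) = -3305/(-27 + 21650) = -3305/21623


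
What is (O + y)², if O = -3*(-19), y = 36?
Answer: 8649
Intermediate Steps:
O = 57
(O + y)² = (57 + 36)² = 93² = 8649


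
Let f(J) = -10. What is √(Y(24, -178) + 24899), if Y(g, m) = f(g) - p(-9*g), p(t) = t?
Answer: √25105 ≈ 158.45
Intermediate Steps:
Y(g, m) = -10 + 9*g (Y(g, m) = -10 - (-9)*g = -10 + 9*g)
√(Y(24, -178) + 24899) = √((-10 + 9*24) + 24899) = √((-10 + 216) + 24899) = √(206 + 24899) = √25105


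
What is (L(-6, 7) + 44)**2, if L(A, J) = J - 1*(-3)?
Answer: 2916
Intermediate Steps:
L(A, J) = 3 + J (L(A, J) = J + 3 = 3 + J)
(L(-6, 7) + 44)**2 = ((3 + 7) + 44)**2 = (10 + 44)**2 = 54**2 = 2916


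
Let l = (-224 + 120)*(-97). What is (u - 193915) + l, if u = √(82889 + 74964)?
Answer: -183827 + √157853 ≈ -1.8343e+5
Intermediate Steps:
l = 10088 (l = -104*(-97) = 10088)
u = √157853 ≈ 397.31
(u - 193915) + l = (√157853 - 193915) + 10088 = (-193915 + √157853) + 10088 = -183827 + √157853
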